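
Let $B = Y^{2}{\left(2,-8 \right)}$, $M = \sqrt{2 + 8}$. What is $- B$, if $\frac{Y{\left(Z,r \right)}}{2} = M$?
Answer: $-40$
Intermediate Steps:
$M = \sqrt{10} \approx 3.1623$
$Y{\left(Z,r \right)} = 2 \sqrt{10}$
$B = 40$ ($B = \left(2 \sqrt{10}\right)^{2} = 40$)
$- B = \left(-1\right) 40 = -40$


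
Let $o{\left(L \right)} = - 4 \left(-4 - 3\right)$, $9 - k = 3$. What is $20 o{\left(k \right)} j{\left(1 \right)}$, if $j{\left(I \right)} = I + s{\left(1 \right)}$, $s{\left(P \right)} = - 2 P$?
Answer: $-560$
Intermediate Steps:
$k = 6$ ($k = 9 - 3 = 6$)
$o{\left(L \right)} = 28$ ($o{\left(L \right)} = \left(-4\right) \left(-7\right) = 28$)
$j{\left(I \right)} = -2 + I$ ($j{\left(I \right)} = I - 2 = -2 + I$)
$20 o{\left(k \right)} j{\left(1 \right)} = 20 \cdot 28 \left(-2 + 1\right) = 560 \left(-1\right) = -560$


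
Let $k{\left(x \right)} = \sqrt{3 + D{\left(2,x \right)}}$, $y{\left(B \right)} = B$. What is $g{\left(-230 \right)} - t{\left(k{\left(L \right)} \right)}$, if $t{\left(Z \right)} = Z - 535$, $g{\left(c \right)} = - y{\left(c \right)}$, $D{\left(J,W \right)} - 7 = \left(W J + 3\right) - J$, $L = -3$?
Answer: $765 - \sqrt{5} \approx 762.76$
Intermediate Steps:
$D{\left(J,W \right)} = 10 - J + J W$ ($D{\left(J,W \right)} = 7 - \left(-3 + J - W J\right) = 7 - \left(-3 + J - J W\right) = 7 + \left(3 - J + J W\right) = 10 - J + J W$)
$k{\left(x \right)} = \sqrt{11 + 2 x}$ ($k{\left(x \right)} = \sqrt{3 + \left(10 - 2 + 2 x\right)} = \sqrt{3 + \left(8 + 2 x\right)} = \sqrt{11 + 2 x}$)
$g{\left(c \right)} = - c$
$t{\left(Z \right)} = -535 + Z$
$g{\left(-230 \right)} - t{\left(k{\left(L \right)} \right)} = \left(-1\right) \left(-230\right) - \left(-535 + \sqrt{11 + 2 \left(-3\right)}\right) = 230 - \left(-535 + \sqrt{11 - 6}\right) = 230 - \left(-535 + \sqrt{5}\right) = 230 + \left(535 - \sqrt{5}\right) = 765 - \sqrt{5}$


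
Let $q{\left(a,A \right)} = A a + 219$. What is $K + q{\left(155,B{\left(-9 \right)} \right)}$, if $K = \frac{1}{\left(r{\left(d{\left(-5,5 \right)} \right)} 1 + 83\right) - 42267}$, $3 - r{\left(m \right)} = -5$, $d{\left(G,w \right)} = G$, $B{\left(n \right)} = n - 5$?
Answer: $- \frac{82285377}{42176} \approx -1951.0$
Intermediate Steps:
$B{\left(n \right)} = -5 + n$ ($B{\left(n \right)} = n - 5 = -5 + n$)
$r{\left(m \right)} = 8$ ($r{\left(m \right)} = 3 - -5 = 3 + 5 = 8$)
$q{\left(a,A \right)} = 219 + A a$
$K = - \frac{1}{42176}$ ($K = \frac{1}{\left(8 \cdot 1 + 83\right) - 42267} = \frac{1}{\left(8 + 83\right) - 42267} = \frac{1}{91 - 42267} = \frac{1}{-42176} = - \frac{1}{42176} \approx -2.371 \cdot 10^{-5}$)
$K + q{\left(155,B{\left(-9 \right)} \right)} = - \frac{1}{42176} + \left(219 + \left(-5 - 9\right) 155\right) = - \frac{1}{42176} + \left(219 - 2170\right) = - \frac{1}{42176} - 1951 = - \frac{82285377}{42176}$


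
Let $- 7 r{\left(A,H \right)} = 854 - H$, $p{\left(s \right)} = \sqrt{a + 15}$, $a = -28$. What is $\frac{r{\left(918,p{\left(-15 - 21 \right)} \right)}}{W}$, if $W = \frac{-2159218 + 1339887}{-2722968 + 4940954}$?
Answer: $\frac{270594292}{819331} - \frac{2217986 i \sqrt{13}}{5735317} \approx 330.26 - 1.3944 i$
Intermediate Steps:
$p{\left(s \right)} = i \sqrt{13}$ ($p{\left(s \right)} = \sqrt{-28 + 15} = \sqrt{-13} = i \sqrt{13}$)
$r{\left(A,H \right)} = -122 + \frac{H}{7}$ ($r{\left(A,H \right)} = - \frac{854 - H}{7} = -122 + \frac{H}{7}$)
$W = - \frac{819331}{2217986} \approx -0.3694$
$\frac{r{\left(918,p{\left(-15 - 21 \right)} \right)}}{W} = \frac{-122 + \frac{i \sqrt{13}}{7}}{- \frac{819331}{2217986}} = \left(-122 + \frac{i \sqrt{13}}{7}\right) \left(- \frac{2217986}{819331}\right) = \frac{270594292}{819331} - \frac{2217986 i \sqrt{13}}{5735317}$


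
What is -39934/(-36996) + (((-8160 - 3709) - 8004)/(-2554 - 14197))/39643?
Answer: 1894235927755/1754825700102 ≈ 1.0794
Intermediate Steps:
-39934/(-36996) + (((-8160 - 3709) - 8004)/(-2554 - 14197))/39643 = -39934*(-1/36996) + ((-11869 - 8004)/(-16751))*(1/39643) = 19967/18498 - 19873*(-1/16751)*(1/39643) = 19967/18498 + (2839/2393)*(1/39643) = 19967/18498 + 2839/94865699 = 1894235927755/1754825700102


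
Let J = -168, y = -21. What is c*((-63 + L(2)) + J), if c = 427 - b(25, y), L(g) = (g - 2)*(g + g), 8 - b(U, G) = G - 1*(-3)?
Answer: -92631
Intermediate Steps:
b(U, G) = 5 - G (b(U, G) = 8 - (G - 1*(-3)) = 8 - (G + 3) = 8 - (3 + G) = 8 + (-3 - G) = 5 - G)
L(g) = 2*g*(-2 + g) (L(g) = (-2 + g)*(2*g) = 2*g*(-2 + g))
c = 401 (c = 427 - (5 - 1*(-21)) = 427 - (5 + 21) = 427 - 1*26 = 427 - 26 = 401)
c*((-63 + L(2)) + J) = 401*((-63 + 2*2*(-2 + 2)) - 168) = 401*((-63 + 2*2*0) - 168) = 401*((-63 + 0) - 168) = 401*(-63 - 168) = 401*(-231) = -92631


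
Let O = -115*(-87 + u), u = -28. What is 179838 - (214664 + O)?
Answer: -48051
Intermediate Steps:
O = 13225 (O = -115*(-87 - 28) = -115*(-115) = 13225)
179838 - (214664 + O) = 179838 - (214664 + 13225) = 179838 - 1*227889 = 179838 - 227889 = -48051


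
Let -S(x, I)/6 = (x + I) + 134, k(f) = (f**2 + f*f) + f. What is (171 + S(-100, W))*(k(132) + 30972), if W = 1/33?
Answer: -24072480/11 ≈ -2.1884e+6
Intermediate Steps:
k(f) = f + 2*f**2 (k(f) = (f**2 + f**2) + f = 2*f**2 + f = f + 2*f**2)
W = 1/33 ≈ 0.030303
S(x, I) = -804 - 6*I - 6*x (S(x, I) = -6*((x + I) + 134) = -6*((I + x) + 134) = -6*(134 + I + x) = -804 - 6*I - 6*x)
(171 + S(-100, W))*(k(132) + 30972) = (171 + (-804 - 6*1/33 - 6*(-100)))*(132*(1 + 2*132) + 30972) = (171 + (-804 - 2/11 + 600))*(132*(1 + 264) + 30972) = (171 - 2246/11)*(132*265 + 30972) = -365*(34980 + 30972)/11 = -365/11*65952 = -24072480/11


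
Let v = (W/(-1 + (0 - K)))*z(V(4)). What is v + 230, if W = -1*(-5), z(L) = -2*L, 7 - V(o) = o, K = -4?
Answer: 220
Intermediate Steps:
V(o) = 7 - o
W = 5
v = -10 (v = (5/(-1 + (0 - 1*(-4))))*(-2*(7 - 1*4)) = (5/(-1 + (0 + 4)))*(-2*(7 - 4)) = (5/(-1 + 4))*(-2*3) = (5/3)*(-6) = -10)
v + 230 = -10 + 230 = 220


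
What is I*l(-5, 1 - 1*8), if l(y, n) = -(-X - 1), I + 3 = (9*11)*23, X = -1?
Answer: 0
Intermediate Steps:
I = 2274 (I = -3 + (9*11)*23 = -3 + 99*23 = -3 + 2277 = 2274)
l(y, n) = 0 (l(y, n) = -(-1*(-1) - 1) = -(1 - 1) = -1*0 = 0)
I*l(-5, 1 - 1*8) = 2274*0 = 0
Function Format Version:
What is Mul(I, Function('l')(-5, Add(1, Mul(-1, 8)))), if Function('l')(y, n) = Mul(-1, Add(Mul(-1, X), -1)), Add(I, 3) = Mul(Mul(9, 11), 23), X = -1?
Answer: 0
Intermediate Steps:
I = 2274 (I = Add(-3, Mul(Mul(9, 11), 23)) = Add(-3, Mul(99, 23)) = Add(-3, 2277) = 2274)
Function('l')(y, n) = 0 (Function('l')(y, n) = Mul(-1, Add(Mul(-1, -1), -1)) = Mul(-1, Add(1, -1)) = Mul(-1, 0) = 0)
Mul(I, Function('l')(-5, Add(1, Mul(-1, 8)))) = Mul(2274, 0) = 0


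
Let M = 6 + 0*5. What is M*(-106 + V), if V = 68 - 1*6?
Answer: -264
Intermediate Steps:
V = 62 (V = 68 - 6 = 62)
M = 6 (M = 6 + 0 = 6)
M*(-106 + V) = 6*(-106 + 62) = 6*(-44) = -264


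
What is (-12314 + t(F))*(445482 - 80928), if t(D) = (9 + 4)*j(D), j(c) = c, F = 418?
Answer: -2508131520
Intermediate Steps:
t(D) = 13*D (t(D) = (9 + 4)*D = 13*D)
(-12314 + t(F))*(445482 - 80928) = (-12314 + 13*418)*(445482 - 80928) = (-12314 + 5434)*364554 = -6880*364554 = -2508131520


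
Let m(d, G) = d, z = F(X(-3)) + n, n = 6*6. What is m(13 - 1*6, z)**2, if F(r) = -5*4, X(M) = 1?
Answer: 49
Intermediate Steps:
F(r) = -20
n = 36
z = 16 (z = -20 + 36 = 16)
m(13 - 1*6, z)**2 = (13 - 1*6)**2 = (13 - 6)**2 = 7**2 = 49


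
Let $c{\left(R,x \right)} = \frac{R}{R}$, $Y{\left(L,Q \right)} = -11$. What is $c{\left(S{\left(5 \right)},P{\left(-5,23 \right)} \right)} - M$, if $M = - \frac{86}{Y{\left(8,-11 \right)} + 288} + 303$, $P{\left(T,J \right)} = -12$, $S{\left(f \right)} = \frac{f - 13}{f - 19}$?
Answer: $- \frac{83568}{277} \approx -301.69$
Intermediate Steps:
$S{\left(f \right)} = \frac{-13 + f}{-19 + f}$
$c{\left(R,x \right)} = 1$
$M = \frac{83845}{277}$ ($M = - \frac{86}{-11 + 288} + 303 = - \frac{86}{277} + 303 = \frac{83845}{277} \approx 302.69$)
$c{\left(S{\left(5 \right)},P{\left(-5,23 \right)} \right)} - M = 1 - \frac{83845}{277} = - \frac{83568}{277}$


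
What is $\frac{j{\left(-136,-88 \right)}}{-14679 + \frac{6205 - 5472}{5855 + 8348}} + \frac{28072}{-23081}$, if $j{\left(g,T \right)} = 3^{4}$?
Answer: $- \frac{5879147214371}{4812044685424} \approx -1.2218$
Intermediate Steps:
$j{\left(g,T \right)} = 81$
$\frac{j{\left(-136,-88 \right)}}{-14679 + \frac{6205 - 5472}{5855 + 8348}} + \frac{28072}{-23081} = \frac{81}{-14679 + \frac{6205 - 5472}{5855 + 8348}} + \frac{28072}{-23081} = \frac{81}{-14679 + \frac{733}{14203}} + 28072 \left(- \frac{1}{23081}\right) = \frac{81}{-14679 + 733 \cdot \frac{1}{14203}} - \frac{28072}{23081} = \frac{81}{-14679 + \frac{733}{14203}} - \frac{28072}{23081} = \frac{81}{- \frac{208485104}{14203}} - \frac{28072}{23081} = 81 \left(- \frac{14203}{208485104}\right) - \frac{28072}{23081} = - \frac{1150443}{208485104} - \frac{28072}{23081} = - \frac{5879147214371}{4812044685424}$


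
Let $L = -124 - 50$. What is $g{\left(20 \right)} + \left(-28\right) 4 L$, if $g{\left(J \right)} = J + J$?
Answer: $19528$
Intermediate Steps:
$L = -174$
$g{\left(J \right)} = 2 J$
$g{\left(20 \right)} + \left(-28\right) 4 L = 2 \cdot 20 + \left(-28\right) 4 \left(-174\right) = 40 - -19488 = 40 + 19488 = 19528$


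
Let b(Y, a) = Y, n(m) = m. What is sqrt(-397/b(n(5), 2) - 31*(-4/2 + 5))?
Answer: I*sqrt(4310)/5 ≈ 13.13*I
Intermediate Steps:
sqrt(-397/b(n(5), 2) - 31*(-4/2 + 5)) = sqrt(-397/5 - 31*(-4/2 + 5)) = sqrt(-397*1/5 - 31*(-4*1/2 + 5)) = sqrt(-397/5 - 31*(-2 + 5)) = sqrt(-397/5 - 31*3) = sqrt(-397/5 - 93) = sqrt(-862/5) = I*sqrt(4310)/5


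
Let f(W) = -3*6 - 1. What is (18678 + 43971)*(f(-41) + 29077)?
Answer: 1820454642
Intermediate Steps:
f(W) = -19 (f(W) = -18 - 1 = -19)
(18678 + 43971)*(f(-41) + 29077) = (18678 + 43971)*(-19 + 29077) = 62649*29058 = 1820454642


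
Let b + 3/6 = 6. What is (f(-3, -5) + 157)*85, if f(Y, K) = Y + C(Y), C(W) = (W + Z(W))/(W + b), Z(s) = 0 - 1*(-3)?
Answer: 13090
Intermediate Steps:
b = 11/2 (b = -½ + 6 = 11/2 ≈ 5.5000)
Z(s) = 3 (Z(s) = 0 + 3 = 3)
C(W) = (3 + W)/(11/2 + W) (C(W) = (W + 3)/(W + 11/2) = (3 + W)/(11/2 + W))
f(Y, K) = Y + 2*(3 + Y)/(11 + 2*Y)
(f(-3, -5) + 157)*85 = ((6 + 2*(-3)² + 13*(-3))/(11 + 2*(-3)) + 157)*85 = ((6 + 2*9 - 39)/(11 - 6) + 157)*85 = ((6 + 18 - 39)/5 + 157)*85 = ((⅕)*(-15) + 157)*85 = (-3 + 157)*85 = 154*85 = 13090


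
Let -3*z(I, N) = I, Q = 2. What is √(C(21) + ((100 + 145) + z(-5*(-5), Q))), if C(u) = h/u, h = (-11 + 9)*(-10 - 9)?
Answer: 4*√6573/21 ≈ 15.443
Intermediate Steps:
z(I, N) = -I/3
h = 38 (h = -2*(-19) = 38)
C(u) = 38/u
√(C(21) + ((100 + 145) + z(-5*(-5), Q))) = √(38/21 + ((100 + 145) - (-5)*(-5)/3)) = √(38*(1/21) + (245 - ⅓*25)) = √(38/21 + (245 - 25/3)) = √(38/21 + 710/3) = √(5008/21) = 4*√6573/21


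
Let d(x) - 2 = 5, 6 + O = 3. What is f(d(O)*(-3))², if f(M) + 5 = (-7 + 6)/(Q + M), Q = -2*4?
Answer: 20736/841 ≈ 24.656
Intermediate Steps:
O = -3 (O = -6 + 3 = -3)
d(x) = 7 (d(x) = 2 + 5 = 7)
Q = -8
f(M) = -5 - 1/(-8 + M) (f(M) = -5 + (-7 + 6)/(-8 + M) = -5 - 1/(-8 + M))
f(d(O)*(-3))² = ((39 - 35*(-3))/(-8 + 7*(-3)))² = ((39 - 5*(-21))/(-8 - 21))² = ((39 + 105)/(-29))² = (-1/29*144)² = (-144/29)² = 20736/841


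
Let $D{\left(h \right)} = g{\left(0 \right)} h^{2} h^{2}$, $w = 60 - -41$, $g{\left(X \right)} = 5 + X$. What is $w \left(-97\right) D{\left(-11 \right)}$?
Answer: $-717189385$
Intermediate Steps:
$w = 101$ ($w = 60 + 41 = 101$)
$D{\left(h \right)} = 5 h^{4}$ ($D{\left(h \right)} = \left(5 + 0\right) h^{2} h^{2} = 5 h^{2} h^{2} = 5 h^{4}$)
$w \left(-97\right) D{\left(-11 \right)} = 101 \left(-97\right) 5 \left(-11\right)^{4} = - 9797 \cdot 5 \cdot 14641 = \left(-9797\right) 73205 = -717189385$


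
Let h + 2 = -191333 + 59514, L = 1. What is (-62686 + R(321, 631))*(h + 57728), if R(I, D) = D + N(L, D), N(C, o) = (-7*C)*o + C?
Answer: 4925035803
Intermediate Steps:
h = -131821 (h = -2 + (-191333 + 59514) = -2 - 131819 = -131821)
N(C, o) = C - 7*C*o (N(C, o) = -7*C*o + C = C - 7*C*o)
R(I, D) = 1 - 6*D (R(I, D) = D + 1*(1 - 7*D) = D + (1 - 7*D) = 1 - 6*D)
(-62686 + R(321, 631))*(h + 57728) = (-62686 + (1 - 6*631))*(-131821 + 57728) = (-62686 + (1 - 3786))*(-74093) = (-62686 - 3785)*(-74093) = -66471*(-74093) = 4925035803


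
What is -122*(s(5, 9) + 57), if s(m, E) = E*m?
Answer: -12444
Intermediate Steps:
-122*(s(5, 9) + 57) = -122*(9*5 + 57) = -122*(45 + 57) = -122*102 = -12444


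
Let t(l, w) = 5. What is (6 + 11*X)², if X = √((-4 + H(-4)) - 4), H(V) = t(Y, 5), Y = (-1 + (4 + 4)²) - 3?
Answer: -327 + 132*I*√3 ≈ -327.0 + 228.63*I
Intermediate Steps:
Y = 60 (Y = (-1 + 8²) - 3 = (-1 + 64) - 3 = 63 - 3 = 60)
H(V) = 5
X = I*√3 (X = √((-4 + 5) - 4) = √(1 - 4) = √(-3) = I*√3 ≈ 1.732*I)
(6 + 11*X)² = (6 + 11*(I*√3))² = (6 + 11*I*√3)²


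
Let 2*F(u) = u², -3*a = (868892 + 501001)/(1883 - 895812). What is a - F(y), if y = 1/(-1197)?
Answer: 1308529119029/2561659033122 ≈ 0.51081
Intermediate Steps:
a = 456631/893929 (a = -(868892 + 501001)/(3*(1883 - 895812)) = -456631/(-893929) = -456631*(-1)/893929 = -⅓*(-1369893/893929) = 456631/893929 ≈ 0.51081)
y = -1/1197 ≈ -0.00083542
F(u) = u²/2
a - F(y) = 456631/893929 - (-1/1197)²/2 = 456631/893929 - 1/(2*1432809) = 456631/893929 - 1*1/2865618 = 456631/893929 - 1/2865618 = 1308529119029/2561659033122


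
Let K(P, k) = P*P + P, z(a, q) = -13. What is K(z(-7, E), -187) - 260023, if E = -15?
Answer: -259867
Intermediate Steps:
K(P, k) = P + P**2 (K(P, k) = P**2 + P = P + P**2)
K(z(-7, E), -187) - 260023 = -13*(1 - 13) - 260023 = -13*(-12) - 260023 = 156 - 260023 = -259867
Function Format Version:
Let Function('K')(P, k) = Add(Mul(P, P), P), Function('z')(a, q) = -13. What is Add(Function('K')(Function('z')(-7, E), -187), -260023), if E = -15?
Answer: -259867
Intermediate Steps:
Function('K')(P, k) = Add(P, Pow(P, 2)) (Function('K')(P, k) = Add(Pow(P, 2), P) = Add(P, Pow(P, 2)))
Add(Function('K')(Function('z')(-7, E), -187), -260023) = Add(Mul(-13, Add(1, -13)), -260023) = Add(Mul(-13, -12), -260023) = Add(156, -260023) = -259867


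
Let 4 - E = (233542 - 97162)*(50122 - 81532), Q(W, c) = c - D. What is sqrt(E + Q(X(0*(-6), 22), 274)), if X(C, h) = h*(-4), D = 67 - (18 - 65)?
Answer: 2*sqrt(1070923991) ≈ 65450.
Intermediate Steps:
D = 114 (D = 67 - 1*(-47) = 67 + 47 = 114)
X(C, h) = -4*h
Q(W, c) = -114 + c (Q(W, c) = c - 1*114 = c - 114 = -114 + c)
E = 4283695804 (E = 4 - (233542 - 97162)*(50122 - 81532) = 4 - 136380*(-31410) = 4 - 1*(-4283695800) = 4 + 4283695800 = 4283695804)
sqrt(E + Q(X(0*(-6), 22), 274)) = sqrt(4283695804 + (-114 + 274)) = sqrt(4283695804 + 160) = sqrt(4283695964) = 2*sqrt(1070923991)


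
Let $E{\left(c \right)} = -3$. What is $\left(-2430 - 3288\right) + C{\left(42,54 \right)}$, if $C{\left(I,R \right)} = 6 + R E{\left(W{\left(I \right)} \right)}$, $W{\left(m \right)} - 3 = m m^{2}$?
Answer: $-5874$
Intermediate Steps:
$W{\left(m \right)} = 3 + m^{3}$ ($W{\left(m \right)} = 3 + m m^{2} = 3 + m^{3}$)
$C{\left(I,R \right)} = 6 - 3 R$ ($C{\left(I,R \right)} = 6 + R \left(-3\right) = 6 - 3 R$)
$\left(-2430 - 3288\right) + C{\left(42,54 \right)} = \left(-2430 - 3288\right) + \left(6 - 162\right) = -5718 + \left(6 - 162\right) = -5718 - 156 = -5874$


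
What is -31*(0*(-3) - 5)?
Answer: 155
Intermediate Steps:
-31*(0*(-3) - 5) = -31*(0 - 5) = -31*(-5) = 155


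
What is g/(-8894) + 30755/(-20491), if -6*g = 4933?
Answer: -1540127717/1093481724 ≈ -1.4085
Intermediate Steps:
g = -4933/6 (g = -1/6*4933 = -4933/6 ≈ -822.17)
g/(-8894) + 30755/(-20491) = -4933/6/(-8894) + 30755/(-20491) = -4933/6*(-1/8894) + 30755*(-1/20491) = 4933/53364 - 30755/20491 = -1540127717/1093481724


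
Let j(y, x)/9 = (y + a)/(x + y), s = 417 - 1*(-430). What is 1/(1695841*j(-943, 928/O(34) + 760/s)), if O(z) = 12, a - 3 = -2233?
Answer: 2197379/123055881981417 ≈ 1.7857e-8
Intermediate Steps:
a = -2230 (a = 3 - 2233 = -2230)
s = 847 (s = 417 + 430 = 847)
j(y, x) = 9*(-2230 + y)/(x + y) (j(y, x) = 9*((y - 2230)/(x + y)) = 9*((-2230 + y)/(x + y)) = 9*(-2230 + y)/(x + y))
1/(1695841*j(-943, 928/O(34) + 760/s)) = 1/(1695841*((9*(-2230 - 943)/((928/12 + 760/847) - 943)))) = 1/(1695841*((9*(-3173)/((928*(1/12) + 760*(1/847)) - 943)))) = 1/(1695841*((9*(-3173)/((232/3 + 760/847) - 943)))) = 1/(1695841*((9*(-3173)/(198784/2541 - 943)))) = 1/(1695841*((9*(-3173)/(-2197379/2541)))) = 1/(1695841*((9*(-2541/2197379)*(-3173)))) = 1/(1695841*(72563337/2197379)) = (1/1695841)*(2197379/72563337) = 2197379/123055881981417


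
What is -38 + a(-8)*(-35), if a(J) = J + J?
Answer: 522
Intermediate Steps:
a(J) = 2*J
-38 + a(-8)*(-35) = -38 + (2*(-8))*(-35) = -38 - 16*(-35) = -38 + 560 = 522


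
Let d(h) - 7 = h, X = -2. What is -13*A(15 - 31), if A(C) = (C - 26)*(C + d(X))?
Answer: -6006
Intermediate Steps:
d(h) = 7 + h
A(C) = (-26 + C)*(5 + C) (A(C) = (C - 26)*(C + (7 - 2)) = (-26 + C)*(C + 5) = (-26 + C)*(5 + C))
-13*A(15 - 31) = -13*(-130 + (15 - 31)² - 21*(15 - 31)) = -13*(-130 + (-16)² - 21*(-16)) = -13*(-130 + 256 + 336) = -13*462 = -6006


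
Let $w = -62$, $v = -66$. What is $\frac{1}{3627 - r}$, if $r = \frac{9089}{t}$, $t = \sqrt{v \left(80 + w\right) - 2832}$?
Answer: $\frac{14580540}{52966228501} - \frac{18178 i \sqrt{1005}}{52966228501} \approx 0.00027528 - 1.088 \cdot 10^{-5} i$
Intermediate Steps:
$t = 2 i \sqrt{1005}$ ($t = \sqrt{- 66 \left(80 - 62\right) - 2832} = \sqrt{\left(-66\right) 18 - 2832} = \sqrt{-1188 - 2832} = \sqrt{-4020} = 2 i \sqrt{1005} \approx 63.403 i$)
$r = - \frac{9089 i \sqrt{1005}}{2010}$ ($r = \frac{9089}{2 i \sqrt{1005}} = 9089 \left(- \frac{i \sqrt{1005}}{2010}\right) = - \frac{9089 i \sqrt{1005}}{2010} \approx - 143.35 i$)
$\frac{1}{3627 - r} = \frac{1}{3627 - - \frac{9089 i \sqrt{1005}}{2010}} = \frac{1}{3627 + \frac{9089 i \sqrt{1005}}{2010}}$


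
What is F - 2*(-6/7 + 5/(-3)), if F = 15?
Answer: 421/21 ≈ 20.048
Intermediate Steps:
F - 2*(-6/7 + 5/(-3)) = 15 - 2*(-6/7 + 5/(-3)) = 15 - 2*(-6*⅐ + 5*(-⅓)) = 15 - 2*(-6/7 - 5/3) = 15 - 2*(-53/21) = 15 + 106/21 = 421/21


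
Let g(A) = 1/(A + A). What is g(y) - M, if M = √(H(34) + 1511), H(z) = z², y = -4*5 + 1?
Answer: -1/38 - √2667 ≈ -51.669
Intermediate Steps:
y = -19 (y = -20 + 1 = -19)
g(A) = 1/(2*A)
M = √2667 (M = √(34² + 1511) = √(1156 + 1511) = √2667 ≈ 51.643)
g(y) - M = (½)/(-19) - √2667 = (½)*(-1/19) - √2667 = -1/38 - √2667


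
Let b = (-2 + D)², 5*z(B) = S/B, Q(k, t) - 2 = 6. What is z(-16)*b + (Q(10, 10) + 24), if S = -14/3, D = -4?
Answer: 341/10 ≈ 34.100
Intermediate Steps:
Q(k, t) = 8 (Q(k, t) = 2 + 6 = 8)
S = -14/3 (S = -14*⅓ = -14/3 ≈ -4.6667)
z(B) = -14/(15*B) (z(B) = (-14/(3*B))/5 = -14/(15*B))
b = 36 (b = (-2 - 4)² = (-6)² = 36)
z(-16)*b + (Q(10, 10) + 24) = -14/15/(-16)*36 + (8 + 24) = -14/15*(-1/16)*36 + 32 = (7/120)*36 + 32 = 21/10 + 32 = 341/10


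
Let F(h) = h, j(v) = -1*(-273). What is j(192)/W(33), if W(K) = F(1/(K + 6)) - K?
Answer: -10647/1286 ≈ -8.2792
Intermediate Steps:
j(v) = 273
W(K) = 1/(6 + K) - K (W(K) = 1/(K + 6) - K = 1/(6 + K) - K)
j(192)/W(33) = 273/(((1 - 1*33*(6 + 33))/(6 + 33))) = 273/(((1 - 1*33*39)/39)) = 273/(((1 - 1287)/39)) = 273/(((1/39)*(-1286))) = 273/(-1286/39) = 273*(-39/1286) = -10647/1286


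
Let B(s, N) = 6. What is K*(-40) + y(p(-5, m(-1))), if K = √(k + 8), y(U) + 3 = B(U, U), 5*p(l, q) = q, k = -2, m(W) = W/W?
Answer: 3 - 40*√6 ≈ -94.980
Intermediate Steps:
m(W) = 1
p(l, q) = q/5
y(U) = 3 (y(U) = -3 + 6 = 3)
K = √6 (K = √(-2 + 8) = √6 ≈ 2.4495)
K*(-40) + y(p(-5, m(-1))) = √6*(-40) + 3 = -40*√6 + 3 = 3 - 40*√6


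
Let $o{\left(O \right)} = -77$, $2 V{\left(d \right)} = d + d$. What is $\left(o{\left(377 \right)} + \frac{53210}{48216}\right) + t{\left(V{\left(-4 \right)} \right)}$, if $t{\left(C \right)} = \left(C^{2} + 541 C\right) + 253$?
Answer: $- \frac{47514371}{24108} \approx -1970.9$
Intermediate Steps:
$V{\left(d \right)} = d$ ($V{\left(d \right)} = \frac{d + d}{2} = \frac{2 d}{2} = d$)
$t{\left(C \right)} = 253 + C^{2} + 541 C$
$\left(o{\left(377 \right)} + \frac{53210}{48216}\right) + t{\left(V{\left(-4 \right)} \right)} = \left(-77 + \frac{53210}{48216}\right) + \left(253 + \left(-4\right)^{2} + 541 \left(-4\right)\right) = \left(-77 + 53210 \cdot \frac{1}{48216}\right) + \left(253 + 16 - 2164\right) = \left(-77 + \frac{26605}{24108}\right) - 1895 = - \frac{1829711}{24108} - 1895 = - \frac{47514371}{24108}$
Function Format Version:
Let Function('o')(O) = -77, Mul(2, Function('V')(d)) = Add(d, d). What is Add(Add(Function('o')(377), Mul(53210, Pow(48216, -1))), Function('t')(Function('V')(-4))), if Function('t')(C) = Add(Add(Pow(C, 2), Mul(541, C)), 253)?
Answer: Rational(-47514371, 24108) ≈ -1970.9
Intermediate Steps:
Function('V')(d) = d (Function('V')(d) = Mul(Rational(1, 2), Add(d, d)) = Mul(Rational(1, 2), Mul(2, d)) = d)
Function('t')(C) = Add(253, Pow(C, 2), Mul(541, C))
Add(Add(Function('o')(377), Mul(53210, Pow(48216, -1))), Function('t')(Function('V')(-4))) = Add(Add(-77, Mul(53210, Pow(48216, -1))), Add(253, Pow(-4, 2), Mul(541, -4))) = Add(Add(-77, Mul(53210, Rational(1, 48216))), Add(253, 16, -2164)) = Add(Add(-77, Rational(26605, 24108)), -1895) = Add(Rational(-1829711, 24108), -1895) = Rational(-47514371, 24108)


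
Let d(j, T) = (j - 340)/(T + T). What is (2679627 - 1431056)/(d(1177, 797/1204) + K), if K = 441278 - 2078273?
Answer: -995111087/1304181141 ≈ -0.76302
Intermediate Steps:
d(j, T) = (-340 + j)/(2*T) (d(j, T) = (-340 + j)/((2*T)) = (-340 + j)*(1/(2*T)) = (-340 + j)/(2*T))
K = -1636995
(2679627 - 1431056)/(d(1177, 797/1204) + K) = (2679627 - 1431056)/((-340 + 1177)/(2*((797/1204))) - 1636995) = 1248571/((1/2)*837/(797*(1/1204)) - 1636995) = 1248571/((1/2)*837/(797/1204) - 1636995) = 1248571/((1/2)*(1204/797)*837 - 1636995) = 1248571/(503874/797 - 1636995) = 1248571/(-1304181141/797) = 1248571*(-797/1304181141) = -995111087/1304181141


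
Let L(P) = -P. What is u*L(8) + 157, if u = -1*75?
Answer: 757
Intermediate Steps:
u = -75
u*L(8) + 157 = -(-75)*8 + 157 = -75*(-8) + 157 = 600 + 157 = 757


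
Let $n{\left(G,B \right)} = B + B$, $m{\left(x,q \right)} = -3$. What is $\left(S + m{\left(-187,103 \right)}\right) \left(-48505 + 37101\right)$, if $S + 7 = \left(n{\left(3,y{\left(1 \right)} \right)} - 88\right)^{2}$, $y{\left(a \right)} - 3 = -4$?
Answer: $-92258360$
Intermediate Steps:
$y{\left(a \right)} = -1$ ($y{\left(a \right)} = 3 - 4 = -1$)
$n{\left(G,B \right)} = 2 B$
$S = 8093$ ($S = -7 + \left(2 \left(-1\right) - 88\right)^{2} = -7 + \left(-2 - 88\right)^{2} = -7 + \left(-90\right)^{2} = -7 + 8100 = 8093$)
$\left(S + m{\left(-187,103 \right)}\right) \left(-48505 + 37101\right) = \left(8093 - 3\right) \left(-48505 + 37101\right) = 8090 \left(-11404\right) = -92258360$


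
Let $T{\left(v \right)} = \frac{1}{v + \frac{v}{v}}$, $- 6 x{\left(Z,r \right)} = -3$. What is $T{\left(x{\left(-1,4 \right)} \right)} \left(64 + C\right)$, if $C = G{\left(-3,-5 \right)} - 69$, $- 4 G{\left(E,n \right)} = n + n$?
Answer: $- \frac{5}{3} \approx -1.6667$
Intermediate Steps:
$x{\left(Z,r \right)} = \frac{1}{2}$ ($x{\left(Z,r \right)} = \left(- \frac{1}{6}\right) \left(-3\right) = \frac{1}{2}$)
$T{\left(v \right)} = \frac{1}{1 + v}$ ($T{\left(v \right)} = \frac{1}{v + 1} = \frac{1}{1 + v}$)
$G{\left(E,n \right)} = - \frac{n}{2}$ ($G{\left(E,n \right)} = - \frac{n + n}{4} = - \frac{2 n}{4} = - \frac{n}{2}$)
$C = - \frac{133}{2}$ ($C = \left(- \frac{1}{2}\right) \left(-5\right) - 69 = \frac{5}{2} - 69 = - \frac{133}{2} \approx -66.5$)
$T{\left(x{\left(-1,4 \right)} \right)} \left(64 + C\right) = \frac{64 - \frac{133}{2}}{1 + \frac{1}{2}} = \frac{1}{\frac{3}{2}} \left(- \frac{5}{2}\right) = \frac{2}{3} \left(- \frac{5}{2}\right) = - \frac{5}{3}$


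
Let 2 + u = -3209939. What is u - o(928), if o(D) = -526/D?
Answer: -1489412361/464 ≈ -3.2099e+6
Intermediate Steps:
u = -3209941 (u = -2 - 3209939 = -3209941)
u - o(928) = -3209941 - (-526)/928 = -3209941 - 1*(-263/464) = -3209941 + 263/464 = -1489412361/464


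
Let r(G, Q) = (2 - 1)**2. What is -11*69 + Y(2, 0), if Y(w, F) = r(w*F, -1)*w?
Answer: -757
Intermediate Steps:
r(G, Q) = 1 (r(G, Q) = 1**2 = 1)
Y(w, F) = w (Y(w, F) = 1*w = w)
-11*69 + Y(2, 0) = -11*69 + 2 = -759 + 2 = -757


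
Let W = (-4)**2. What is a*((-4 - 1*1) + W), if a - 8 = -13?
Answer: -55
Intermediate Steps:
a = -5 (a = 8 - 13 = -5)
W = 16
a*((-4 - 1*1) + W) = -5*((-4 - 1*1) + 16) = -5*((-4 - 1) + 16) = -5*(-5 + 16) = -5*11 = -55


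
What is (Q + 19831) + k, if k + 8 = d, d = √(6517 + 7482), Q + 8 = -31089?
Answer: -11274 + √13999 ≈ -11156.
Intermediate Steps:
Q = -31097 (Q = -8 - 31089 = -31097)
d = √13999 ≈ 118.32
k = -8 + √13999 ≈ 110.32
(Q + 19831) + k = (-31097 + 19831) + (-8 + √13999) = -11266 + (-8 + √13999) = -11274 + √13999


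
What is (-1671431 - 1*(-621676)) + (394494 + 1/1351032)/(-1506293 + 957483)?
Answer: -778351740821397409/741459871920 ≈ -1.0498e+6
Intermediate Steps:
(-1671431 - 1*(-621676)) + (394494 + 1/1351032)/(-1506293 + 957483) = (-1671431 + 621676) + (394494 + 1/1351032)/(-548810) = -1049755 + (532974017809/1351032)*(-1/548810) = -1049755 - 532974017809/741459871920 = -778351740821397409/741459871920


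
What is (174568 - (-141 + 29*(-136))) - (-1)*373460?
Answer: 552113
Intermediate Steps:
(174568 - (-141 + 29*(-136))) - (-1)*373460 = (174568 - (-141 - 3944)) - 1*(-373460) = (174568 - 1*(-4085)) + 373460 = (174568 + 4085) + 373460 = 178653 + 373460 = 552113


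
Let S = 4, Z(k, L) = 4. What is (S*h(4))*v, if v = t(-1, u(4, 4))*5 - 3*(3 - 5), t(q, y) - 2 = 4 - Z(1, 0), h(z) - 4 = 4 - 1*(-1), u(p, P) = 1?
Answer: 576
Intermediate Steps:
h(z) = 9 (h(z) = 4 + (4 - 1*(-1)) = 4 + (4 + 1) = 4 + 5 = 9)
t(q, y) = 2 (t(q, y) = 2 + (4 - 1*4) = 2 + (4 - 4) = 2 + 0 = 2)
v = 16 (v = 2*5 - 3*(3 - 5) = 10 - 3*(-2) = 10 + 6 = 16)
(S*h(4))*v = (4*9)*16 = 36*16 = 576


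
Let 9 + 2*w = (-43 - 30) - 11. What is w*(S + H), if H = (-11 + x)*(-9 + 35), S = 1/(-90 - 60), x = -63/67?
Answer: 96722077/6700 ≈ 14436.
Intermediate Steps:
w = -93/2 (w = -9/2 + ((-43 - 30) - 11)/2 = -9/2 + (-73 - 11)/2 = -9/2 + (½)*(-84) = -9/2 - 42 = -93/2 ≈ -46.500)
x = -63/67 (x = -63*1/67 = -63/67 ≈ -0.94030)
S = -1/150 (S = 1/(-150) = -1/150 ≈ -0.0066667)
H = -20800/67 (H = (-11 - 63/67)*(-9 + 35) = -800/67*26 = -20800/67 ≈ -310.45)
w*(S + H) = -93*(-1/150 - 20800/67)/2 = -93/2*(-3120067/10050) = 96722077/6700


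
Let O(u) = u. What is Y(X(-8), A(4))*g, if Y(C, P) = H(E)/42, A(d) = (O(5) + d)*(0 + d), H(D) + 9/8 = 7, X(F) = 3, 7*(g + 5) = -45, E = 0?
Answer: -235/147 ≈ -1.5986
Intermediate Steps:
g = -80/7 (g = -5 + (⅐)*(-45) = -5 - 45/7 = -80/7 ≈ -11.429)
H(D) = 47/8 (H(D) = -9/8 + 7 = 47/8)
A(d) = d*(5 + d) (A(d) = (5 + d)*(0 + d) = (5 + d)*d = d*(5 + d))
Y(C, P) = 47/336 (Y(C, P) = (47/8)/42 = (47/8)*(1/42) = 47/336)
Y(X(-8), A(4))*g = (47/336)*(-80/7) = -235/147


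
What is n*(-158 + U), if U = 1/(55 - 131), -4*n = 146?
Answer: 876657/152 ≈ 5767.5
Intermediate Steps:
n = -73/2 (n = -1/4*146 = -73/2 ≈ -36.500)
U = -1/76 (U = 1/(-76) = -1/76 ≈ -0.013158)
n*(-158 + U) = -73*(-158 - 1/76)/2 = -73/2*(-12009/76) = 876657/152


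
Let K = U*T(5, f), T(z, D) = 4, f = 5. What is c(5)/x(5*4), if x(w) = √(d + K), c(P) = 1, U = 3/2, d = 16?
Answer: √22/22 ≈ 0.21320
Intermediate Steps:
U = 3/2 (U = 3*(½) = 3/2 ≈ 1.5000)
K = 6 (K = (3/2)*4 = 6)
x(w) = √22 (x(w) = √(16 + 6) = √22)
c(5)/x(5*4) = 1/√22 = 1*(√22/22) = √22/22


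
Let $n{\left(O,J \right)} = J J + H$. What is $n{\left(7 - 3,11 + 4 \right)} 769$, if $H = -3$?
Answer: $170718$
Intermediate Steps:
$n{\left(O,J \right)} = -3 + J^{2}$ ($n{\left(O,J \right)} = J J - 3 = J^{2} - 3 = -3 + J^{2}$)
$n{\left(7 - 3,11 + 4 \right)} 769 = \left(-3 + \left(11 + 4\right)^{2}\right) 769 = \left(-3 + 15^{2}\right) 769 = \left(-3 + 225\right) 769 = 222 \cdot 769 = 170718$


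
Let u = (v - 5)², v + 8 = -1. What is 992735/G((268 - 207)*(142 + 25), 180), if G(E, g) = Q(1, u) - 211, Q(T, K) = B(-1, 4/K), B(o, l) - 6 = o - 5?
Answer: -992735/211 ≈ -4704.9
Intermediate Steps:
v = -9 (v = -8 - 1 = -9)
u = 196 (u = (-9 - 5)² = (-14)² = 196)
B(o, l) = 1 + o (B(o, l) = 6 + (o - 5) = 6 + (-5 + o) = 1 + o)
Q(T, K) = 0 (Q(T, K) = 1 - 1 = 0)
G(E, g) = -211 (G(E, g) = 0 - 211 = -211)
992735/G((268 - 207)*(142 + 25), 180) = 992735/(-211) = 992735*(-1/211) = -992735/211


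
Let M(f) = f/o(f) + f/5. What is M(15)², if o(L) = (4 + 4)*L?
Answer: 625/64 ≈ 9.7656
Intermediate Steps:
o(L) = 8*L
M(f) = ⅛ + f/5 (M(f) = f/((8*f)) + f/5 = f*(1/(8*f)) + f*(⅕) = ⅛ + f/5)
M(15)² = (⅛ + (⅕)*15)² = (⅛ + 3)² = (25/8)² = 625/64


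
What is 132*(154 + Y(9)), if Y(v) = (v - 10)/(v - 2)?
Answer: 142164/7 ≈ 20309.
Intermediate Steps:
Y(v) = (-10 + v)/(-2 + v)
132*(154 + Y(9)) = 132*(154 + (-10 + 9)/(-2 + 9)) = 132*(154 - 1/7) = 132*(154 + (⅐)*(-1)) = 132*(154 - ⅐) = 132*(1077/7) = 142164/7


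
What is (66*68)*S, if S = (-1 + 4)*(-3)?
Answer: -40392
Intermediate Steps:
S = -9 (S = 3*(-3) = -9)
(66*68)*S = (66*68)*(-9) = 4488*(-9) = -40392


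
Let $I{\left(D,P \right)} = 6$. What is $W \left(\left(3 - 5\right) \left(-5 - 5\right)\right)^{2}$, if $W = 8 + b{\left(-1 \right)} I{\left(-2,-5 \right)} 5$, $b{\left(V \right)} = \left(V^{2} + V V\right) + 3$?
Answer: $63200$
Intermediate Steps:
$b{\left(V \right)} = 3 + 2 V^{2}$ ($b{\left(V \right)} = \left(V^{2} + V^{2}\right) + 3 = 2 V^{2} + 3 = 3 + 2 V^{2}$)
$W = 158$ ($W = 8 + \left(3 + 2 \left(-1\right)^{2}\right) 6 \cdot 5 = 8 + \left(3 + 2 \cdot 1\right) 30 = 8 + \left(3 + 2\right) 30 = 8 + 5 \cdot 30 = 8 + 150 = 158$)
$W \left(\left(3 - 5\right) \left(-5 - 5\right)\right)^{2} = 158 \left(\left(3 - 5\right) \left(-5 - 5\right)\right)^{2} = 158 \left(\left(-2\right) \left(-10\right)\right)^{2} = 158 \cdot 20^{2} = 158 \cdot 400 = 63200$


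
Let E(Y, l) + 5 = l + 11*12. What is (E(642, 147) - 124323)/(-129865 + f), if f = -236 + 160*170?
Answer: 7297/6053 ≈ 1.2055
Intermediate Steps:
E(Y, l) = 127 + l (E(Y, l) = -5 + (l + 11*12) = -5 + (l + 132) = -5 + (132 + l) = 127 + l)
f = 26964 (f = -236 + 27200 = 26964)
(E(642, 147) - 124323)/(-129865 + f) = ((127 + 147) - 124323)/(-129865 + 26964) = (274 - 124323)/(-102901) = -124049*(-1/102901) = 7297/6053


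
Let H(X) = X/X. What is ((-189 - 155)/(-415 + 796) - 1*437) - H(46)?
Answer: -167222/381 ≈ -438.90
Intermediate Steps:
H(X) = 1
((-189 - 155)/(-415 + 796) - 1*437) - H(46) = ((-189 - 155)/(-415 + 796) - 1*437) - 1*1 = (-344/381 - 437) - 1 = -166841/381 - 1 = -167222/381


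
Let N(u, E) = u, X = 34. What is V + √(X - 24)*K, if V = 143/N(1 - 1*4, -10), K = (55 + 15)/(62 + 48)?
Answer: -143/3 + 7*√10/11 ≈ -45.654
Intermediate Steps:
K = 7/11 (K = 70/110 = 70*(1/110) = 7/11 ≈ 0.63636)
V = -143/3 (V = 143/(1 - 1*4) = 143/(1 - 4) = 143/(-3) = 143*(-⅓) = -143/3 ≈ -47.667)
V + √(X - 24)*K = -143/3 + √(34 - 24)*(7/11) = -143/3 + √10*(7/11) = -143/3 + 7*√10/11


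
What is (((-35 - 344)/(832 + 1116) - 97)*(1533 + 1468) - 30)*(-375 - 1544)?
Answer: 1090477075225/1948 ≈ 5.5979e+8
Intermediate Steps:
(((-35 - 344)/(832 + 1116) - 97)*(1533 + 1468) - 30)*(-375 - 1544) = ((-379/1948 - 97)*3001 - 30)*(-1919) = (-189335/1948*3001 - 30)*(-1919) = (-568194335/1948 - 30)*(-1919) = -568252775/1948*(-1919) = 1090477075225/1948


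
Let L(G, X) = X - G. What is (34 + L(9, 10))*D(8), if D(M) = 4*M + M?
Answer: 1400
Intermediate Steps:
D(M) = 5*M
(34 + L(9, 10))*D(8) = (34 + (10 - 1*9))*(5*8) = (34 + (10 - 9))*40 = (34 + 1)*40 = 35*40 = 1400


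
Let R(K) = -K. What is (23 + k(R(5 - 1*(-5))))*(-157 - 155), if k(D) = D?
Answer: -4056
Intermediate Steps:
(23 + k(R(5 - 1*(-5))))*(-157 - 155) = (23 - (5 - 1*(-5)))*(-157 - 155) = (23 - (5 + 5))*(-312) = (23 - 1*10)*(-312) = (23 - 10)*(-312) = 13*(-312) = -4056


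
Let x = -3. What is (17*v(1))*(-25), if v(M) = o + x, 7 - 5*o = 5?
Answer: 1105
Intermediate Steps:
o = 2/5 (o = 7/5 - 1/5*5 = 7/5 - 1 = 2/5 ≈ 0.40000)
v(M) = -13/5 (v(M) = 2/5 - 3 = -13/5)
(17*v(1))*(-25) = (17*(-13/5))*(-25) = -221/5*(-25) = 1105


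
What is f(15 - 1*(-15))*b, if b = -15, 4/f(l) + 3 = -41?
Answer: 15/11 ≈ 1.3636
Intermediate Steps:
f(l) = -1/11 (f(l) = 4/(-3 - 41) = 4/(-44) = 4*(-1/44) = -1/11)
f(15 - 1*(-15))*b = -1/11*(-15) = 15/11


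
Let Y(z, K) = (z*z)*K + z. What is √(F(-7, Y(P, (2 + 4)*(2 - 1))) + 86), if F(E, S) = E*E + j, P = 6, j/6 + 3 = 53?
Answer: √435 ≈ 20.857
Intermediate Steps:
j = 300 (j = -18 + 6*53 = -18 + 318 = 300)
Y(z, K) = z + K*z² (Y(z, K) = z²*K + z = K*z² + z = z + K*z²)
F(E, S) = 300 + E² (F(E, S) = E*E + 300 = E² + 300 = 300 + E²)
√(F(-7, Y(P, (2 + 4)*(2 - 1))) + 86) = √((300 + (-7)²) + 86) = √((300 + 49) + 86) = √(349 + 86) = √435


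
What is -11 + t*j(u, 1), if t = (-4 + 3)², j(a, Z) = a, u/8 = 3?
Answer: 13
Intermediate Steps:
u = 24 (u = 8*3 = 24)
t = 1 (t = (-1)² = 1)
-11 + t*j(u, 1) = -11 + 1*24 = -11 + 24 = 13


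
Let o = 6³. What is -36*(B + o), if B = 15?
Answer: -8316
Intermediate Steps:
o = 216
-36*(B + o) = -36*(15 + 216) = -36*231 = -8316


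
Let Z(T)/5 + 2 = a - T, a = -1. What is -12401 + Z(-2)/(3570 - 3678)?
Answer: -1339303/108 ≈ -12401.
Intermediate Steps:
Z(T) = -15 - 5*T (Z(T) = -10 + 5*(-1 - T) = -10 + (-5 - 5*T) = -15 - 5*T)
-12401 + Z(-2)/(3570 - 3678) = -12401 + (-15 - 5*(-2))/(3570 - 3678) = -12401 + (-15 + 10)/(-108) = -12401 - 5*(-1/108) = -12401 + 5/108 = -1339303/108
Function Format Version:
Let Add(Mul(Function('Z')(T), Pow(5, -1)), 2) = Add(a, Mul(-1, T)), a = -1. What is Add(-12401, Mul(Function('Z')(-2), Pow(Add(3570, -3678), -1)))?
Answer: Rational(-1339303, 108) ≈ -12401.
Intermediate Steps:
Function('Z')(T) = Add(-15, Mul(-5, T)) (Function('Z')(T) = Add(-10, Mul(5, Add(-1, Mul(-1, T)))) = Add(-10, Add(-5, Mul(-5, T))) = Add(-15, Mul(-5, T)))
Add(-12401, Mul(Function('Z')(-2), Pow(Add(3570, -3678), -1))) = Add(-12401, Mul(Add(-15, Mul(-5, -2)), Pow(Add(3570, -3678), -1))) = Add(-12401, Mul(Add(-15, 10), Pow(-108, -1))) = Add(-12401, Mul(-5, Rational(-1, 108))) = Add(-12401, Rational(5, 108)) = Rational(-1339303, 108)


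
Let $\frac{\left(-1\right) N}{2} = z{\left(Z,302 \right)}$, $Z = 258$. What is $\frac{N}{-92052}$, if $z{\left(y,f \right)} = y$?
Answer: $\frac{43}{7671} \approx 0.0056055$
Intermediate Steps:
$N = -516$ ($N = \left(-2\right) 258 = -516$)
$\frac{N}{-92052} = - \frac{516}{-92052} = \left(-516\right) \left(- \frac{1}{92052}\right) = \frac{43}{7671}$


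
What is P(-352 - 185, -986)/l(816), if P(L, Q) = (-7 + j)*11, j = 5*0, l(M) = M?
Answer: -77/816 ≈ -0.094363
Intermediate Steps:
j = 0
P(L, Q) = -77 (P(L, Q) = (-7 + 0)*11 = -7*11 = -77)
P(-352 - 185, -986)/l(816) = -77/816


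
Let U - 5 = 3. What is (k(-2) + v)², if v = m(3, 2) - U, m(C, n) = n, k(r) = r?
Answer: 64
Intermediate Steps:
U = 8 (U = 5 + 3 = 8)
v = -6 (v = 2 - 1*8 = 2 - 8 = -6)
(k(-2) + v)² = (-2 - 6)² = (-8)² = 64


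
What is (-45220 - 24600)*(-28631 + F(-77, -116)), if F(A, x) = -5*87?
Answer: 2029388120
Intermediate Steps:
F(A, x) = -435
(-45220 - 24600)*(-28631 + F(-77, -116)) = (-45220 - 24600)*(-28631 - 435) = -69820*(-29066) = 2029388120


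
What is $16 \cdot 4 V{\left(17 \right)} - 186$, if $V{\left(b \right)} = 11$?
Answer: $518$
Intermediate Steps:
$16 \cdot 4 V{\left(17 \right)} - 186 = 16 \cdot 4 \cdot 11 - 186 = 64 \cdot 11 - 186 = 704 - 186 = 518$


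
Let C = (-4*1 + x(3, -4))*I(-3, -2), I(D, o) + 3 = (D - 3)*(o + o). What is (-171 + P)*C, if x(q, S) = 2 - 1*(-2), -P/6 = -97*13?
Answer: 0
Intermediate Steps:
P = 7566 (P = -(-582)*13 = -6*(-1261) = 7566)
x(q, S) = 4 (x(q, S) = 2 + 2 = 4)
I(D, o) = -3 + 2*o*(-3 + D) (I(D, o) = -3 + (D - 3)*(o + o) = -3 + (-3 + D)*(2*o) = -3 + 2*o*(-3 + D))
C = 0 (C = (-4*1 + 4)*(-3 - 6*(-2) + 2*(-3)*(-2)) = (-4 + 4)*(-3 + 12 + 12) = 0*21 = 0)
(-171 + P)*C = (-171 + 7566)*0 = 7395*0 = 0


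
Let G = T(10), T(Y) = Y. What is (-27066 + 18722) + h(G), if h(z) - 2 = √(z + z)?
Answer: -8342 + 2*√5 ≈ -8337.5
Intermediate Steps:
G = 10
h(z) = 2 + √2*√z (h(z) = 2 + √(z + z) = 2 + √(2*z) = 2 + √2*√z)
(-27066 + 18722) + h(G) = (-27066 + 18722) + (2 + √2*√10) = -8344 + (2 + 2*√5) = -8342 + 2*√5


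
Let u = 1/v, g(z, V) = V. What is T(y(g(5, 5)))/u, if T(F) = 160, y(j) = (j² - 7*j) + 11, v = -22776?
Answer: -3644160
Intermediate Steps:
y(j) = 11 + j² - 7*j
u = -1/22776 (u = 1/(-22776) = -1/22776 ≈ -4.3906e-5)
T(y(g(5, 5)))/u = 160/(-1/22776) = 160*(-22776) = -3644160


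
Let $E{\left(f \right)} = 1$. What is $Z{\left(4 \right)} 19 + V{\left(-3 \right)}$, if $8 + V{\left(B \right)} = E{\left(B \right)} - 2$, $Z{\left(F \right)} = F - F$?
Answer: $-9$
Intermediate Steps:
$Z{\left(F \right)} = 0$
$V{\left(B \right)} = -9$ ($V{\left(B \right)} = -8 + \left(1 - 2\right) = -8 - 1 = -9$)
$Z{\left(4 \right)} 19 + V{\left(-3 \right)} = 0 \cdot 19 - 9 = 0 - 9 = -9$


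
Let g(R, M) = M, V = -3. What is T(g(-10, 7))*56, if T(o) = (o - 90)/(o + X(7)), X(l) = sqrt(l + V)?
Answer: -4648/9 ≈ -516.44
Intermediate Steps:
X(l) = sqrt(-3 + l) (X(l) = sqrt(l - 3) = sqrt(-3 + l))
T(o) = (-90 + o)/(2 + o) (T(o) = (o - 90)/(o + sqrt(-3 + 7)) = (-90 + o)/(o + sqrt(4)) = (-90 + o)/(o + 2) = (-90 + o)/(2 + o))
T(g(-10, 7))*56 = ((-90 + 7)/(2 + 7))*56 = (-83/9)*56 = ((1/9)*(-83))*56 = -83/9*56 = -4648/9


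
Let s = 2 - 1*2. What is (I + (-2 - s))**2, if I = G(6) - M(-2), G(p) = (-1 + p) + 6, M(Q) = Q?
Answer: 121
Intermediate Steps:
s = 0 (s = 2 - 2 = 0)
G(p) = 5 + p
I = 13 (I = (5 + 6) - 1*(-2) = 11 + 2 = 13)
(I + (-2 - s))**2 = (13 + (-2 - 1*0))**2 = (13 + (-2 + 0))**2 = (13 - 2)**2 = 11**2 = 121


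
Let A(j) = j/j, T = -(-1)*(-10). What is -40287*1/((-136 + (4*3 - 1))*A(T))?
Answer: 40287/125 ≈ 322.30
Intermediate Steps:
T = -10 (T = -1*10 = -10)
A(j) = 1
-40287*1/((-136 + (4*3 - 1))*A(T)) = -40287/(-136 + (4*3 - 1)) = -40287/(-136 + (12 - 1)) = -40287/(-136 + 11) = -40287/((-125*1)) = -40287/(-125) = -40287*(-1/125) = 40287/125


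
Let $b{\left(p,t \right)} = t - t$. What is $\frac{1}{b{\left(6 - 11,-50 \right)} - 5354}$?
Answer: $- \frac{1}{5354} \approx -0.00018678$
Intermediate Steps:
$b{\left(p,t \right)} = 0$
$\frac{1}{b{\left(6 - 11,-50 \right)} - 5354} = \frac{1}{0 - 5354} = \frac{1}{-5354} = - \frac{1}{5354}$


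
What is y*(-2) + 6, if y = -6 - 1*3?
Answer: 24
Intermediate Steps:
y = -9 (y = -6 - 3 = -9)
y*(-2) + 6 = -9*(-2) + 6 = 18 + 6 = 24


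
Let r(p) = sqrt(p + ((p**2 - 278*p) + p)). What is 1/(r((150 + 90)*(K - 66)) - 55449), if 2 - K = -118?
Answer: -6161/323356329 - 8*sqrt(31710)/323356329 ≈ -2.3459e-5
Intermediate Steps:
K = 120 (K = 2 - 1*(-118) = 2 + 118 = 120)
r(p) = sqrt(p**2 - 276*p) (r(p) = sqrt(p + (p**2 - 277*p)) = sqrt(p**2 - 276*p))
1/(r((150 + 90)*(K - 66)) - 55449) = 1/(sqrt(((150 + 90)*(120 - 66))*(-276 + (150 + 90)*(120 - 66))) - 55449) = 1/(sqrt((240*54)*(-276 + 240*54)) - 55449) = 1/(sqrt(12960*(-276 + 12960)) - 55449) = 1/(sqrt(12960*12684) - 55449) = 1/(sqrt(164384640) - 55449) = 1/(72*sqrt(31710) - 55449) = 1/(-55449 + 72*sqrt(31710))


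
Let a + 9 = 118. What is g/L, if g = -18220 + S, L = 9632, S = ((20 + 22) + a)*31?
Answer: -13539/9632 ≈ -1.4056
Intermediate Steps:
a = 109 (a = -9 + 118 = 109)
S = 4681 (S = ((20 + 22) + 109)*31 = (42 + 109)*31 = 151*31 = 4681)
g = -13539 (g = -18220 + 4681 = -13539)
g/L = -13539/9632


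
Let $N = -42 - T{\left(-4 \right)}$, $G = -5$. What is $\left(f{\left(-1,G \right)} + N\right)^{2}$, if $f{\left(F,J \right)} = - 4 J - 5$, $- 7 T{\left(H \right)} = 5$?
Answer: $\frac{33856}{49} \approx 690.94$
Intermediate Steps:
$T{\left(H \right)} = - \frac{5}{7}$ ($T{\left(H \right)} = \left(- \frac{1}{7}\right) 5 = - \frac{5}{7}$)
$f{\left(F,J \right)} = -5 - 4 J$
$N = - \frac{289}{7}$ ($N = -42 - - \frac{5}{7} = -42 + \frac{5}{7} = - \frac{289}{7} \approx -41.286$)
$\left(f{\left(-1,G \right)} + N\right)^{2} = \left(\left(-5 - -20\right) - \frac{289}{7}\right)^{2} = \left(\left(-5 + 20\right) - \frac{289}{7}\right)^{2} = \left(15 - \frac{289}{7}\right)^{2} = \left(- \frac{184}{7}\right)^{2} = \frac{33856}{49}$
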